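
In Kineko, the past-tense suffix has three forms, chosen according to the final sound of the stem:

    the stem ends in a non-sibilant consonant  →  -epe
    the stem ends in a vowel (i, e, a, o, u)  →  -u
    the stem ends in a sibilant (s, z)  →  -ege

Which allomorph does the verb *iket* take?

-epe

*iket*: final sound = /t/, a non-sibilant consonant → -epe.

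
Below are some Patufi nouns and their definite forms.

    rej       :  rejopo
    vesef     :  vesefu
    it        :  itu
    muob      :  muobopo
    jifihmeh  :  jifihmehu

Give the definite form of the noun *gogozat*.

The pattern is voicing of the final consonant: -u when the stem ends in a voiceless consonant (*vesef*, *it*, *jifihmeh*); -opo when the stem ends in a voiced consonant (*rej*, *muob*).
Since the final consonant of *gogozat* is /t/ (voiceless), it takes -u, giving *gogozatu*.

gogozatu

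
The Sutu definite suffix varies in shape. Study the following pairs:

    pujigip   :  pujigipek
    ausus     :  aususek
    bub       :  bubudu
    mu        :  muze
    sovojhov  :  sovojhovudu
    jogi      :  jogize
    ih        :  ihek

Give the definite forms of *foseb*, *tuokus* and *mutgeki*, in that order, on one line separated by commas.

fosebudu, tuokusek, mutgekize

Looking at the final sound of each stem: -ek when the stem ends in a voiceless consonant (*pujigip*, *ausus*, *ih*); -udu when the stem ends in a voiced consonant (*bub*, *sovojhov*); -ze when the stem ends in a vowel (*mu*, *jogi*).
Since the final sound of *foseb* is /b/ (a voiced consonant), it takes -udu, giving *fosebudu*.
Since the final sound of *tuokus* is /s/ (a voiceless consonant), it takes -ek, giving *tuokusek*.
Since the final sound of *mutgeki* is /i/ (a vowel), it takes -ze, giving *mutgekize*.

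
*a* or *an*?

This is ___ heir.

an

The indefinite article is chosen by the initial *sound* of the following word, not its spelling.
*heir* begins with the sound /ɛ/ (silent h) — a vowel sound.
So the article is *an*: This is an heir.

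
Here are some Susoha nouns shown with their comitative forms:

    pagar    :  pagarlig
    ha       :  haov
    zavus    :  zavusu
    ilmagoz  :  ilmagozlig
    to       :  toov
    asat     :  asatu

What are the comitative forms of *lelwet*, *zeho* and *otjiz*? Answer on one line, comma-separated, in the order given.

lelwetu, zehoov, otjizlig

The alternation tracks the final sound of the stem — -u when the stem ends in a voiceless consonant (*zavus*, *asat*); -lig when the stem ends in a voiced consonant (*pagar*, *ilmagoz*); -ov when the stem ends in a vowel (*ha*, *to*).
*lelwet*: final sound = /t/, a voiceless consonant → -u → *lelwetu*.
Since the final sound of *zeho* is /o/ (a vowel), it takes -ov, giving *zehoov*.
*otjiz*: final sound = /z/, a voiced consonant → -lig → *otjizlig*.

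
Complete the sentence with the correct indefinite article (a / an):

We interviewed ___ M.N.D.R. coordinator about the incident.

an

The indefinite article is chosen by the initial *sound* of the following word, not its spelling.
The initialism *M.N.D.R.* is read letter by letter; the first letter, M, is pronounced /ɛm/, which begins with a vowel sound.
So the article is *an*: We interviewed an M.N.D.R. coordinator about the incident.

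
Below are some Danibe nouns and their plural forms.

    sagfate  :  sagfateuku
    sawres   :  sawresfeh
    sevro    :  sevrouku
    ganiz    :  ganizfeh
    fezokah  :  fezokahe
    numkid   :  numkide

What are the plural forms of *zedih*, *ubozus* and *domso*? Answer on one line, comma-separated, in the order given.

The pattern is sibilance of the final sound: -feh when the stem ends in a sibilant (*sawres*, *ganiz*); -e when the stem ends in a non-sibilant consonant (*fezokah*, *numkid*); -uku when the stem ends in a vowel (*sagfate*, *sevro*).
*zedih*: final sound = /h/, a non-sibilant consonant → -e → *zedihe*.
The final sound of *ubozus* is /s/, which is a sibilant, so the suffix is -feh, giving *ubozusfeh*.
*domso*: final sound = /o/, a vowel → -uku → *domsouku*.

zedihe, ubozusfeh, domsouku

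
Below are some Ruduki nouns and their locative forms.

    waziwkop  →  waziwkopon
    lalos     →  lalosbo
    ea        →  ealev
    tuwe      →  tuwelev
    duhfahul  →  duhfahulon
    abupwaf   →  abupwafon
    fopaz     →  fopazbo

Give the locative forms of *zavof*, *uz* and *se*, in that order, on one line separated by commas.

zavofon, uzbo, selev

The suffix is conditioned by the final sound: -bo when the stem ends in a sibilant (*lalos*, *fopaz*); -on when the stem ends in a non-sibilant consonant (*waziwkop*, *duhfahul*, *abupwaf*); -lev when the stem ends in a vowel (*ea*, *tuwe*).
*zavof*: final sound = /f/, a non-sibilant consonant → -on → *zavofon*.
*uz*: final sound = /z/, a sibilant → -bo → *uzbo*.
Since the final sound of *se* is /e/ (a vowel), it takes -lev, giving *selev*.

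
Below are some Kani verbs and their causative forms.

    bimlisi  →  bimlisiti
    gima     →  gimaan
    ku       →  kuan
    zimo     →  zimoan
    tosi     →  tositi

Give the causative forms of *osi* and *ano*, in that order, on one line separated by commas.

ositi, anoan

The suffix is conditioned by the last vowel: -ti when the last vowel of the stem is a front vowel (*bimlisi*, *tosi*); -an when the last vowel of the stem is a back vowel (*gima*, *ku*, *zimo*).
*osi*: last vowel = /i/, a front vowel → -ti → *ositi*.
*ano* — last vowel /o/ (a back vowel) → -an → *anoan*.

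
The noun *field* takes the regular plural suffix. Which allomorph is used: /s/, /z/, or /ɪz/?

/z/

The stem *field* ends in a voiced non-sibilant sound.
The plural suffix surfaces as /ɪz/ after sibilants, /s/ after other voiceless consonants, and /z/ after other voiced sounds.
So the plural -s on *field* is pronounced /z/.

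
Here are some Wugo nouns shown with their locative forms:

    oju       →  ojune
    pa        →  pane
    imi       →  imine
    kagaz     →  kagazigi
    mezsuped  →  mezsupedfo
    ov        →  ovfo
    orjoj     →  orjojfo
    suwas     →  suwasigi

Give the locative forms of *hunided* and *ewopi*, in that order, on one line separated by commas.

hunidedfo, ewopine

The alternation tracks the final sound of the stem — -igi when the stem ends in a sibilant (*kagaz*, *suwas*); -fo when the stem ends in a non-sibilant consonant (*mezsuped*, *ov*, *orjoj*); -ne when the stem ends in a vowel (*oju*, *pa*, *imi*).
The final sound of *hunided* is /d/, which is a non-sibilant consonant, so the suffix is -fo, giving *hunidedfo*.
*ewopi*: final sound = /i/, a vowel → -ne → *ewopine*.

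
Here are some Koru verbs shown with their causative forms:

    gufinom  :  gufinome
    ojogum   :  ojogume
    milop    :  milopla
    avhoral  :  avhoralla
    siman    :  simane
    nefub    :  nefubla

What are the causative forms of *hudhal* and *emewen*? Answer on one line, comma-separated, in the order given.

hudhalla, emewene

The pattern is nasality of the final consonant: -e when the stem ends in a nasal (*gufinom*, *ojogum*, *siman*); -la when the stem ends in a non-nasal consonant (*milop*, *avhoral*, *nefub*).
Since the final consonant of *hudhal* is /l/ (non-nasal), it takes -la, giving *hudhalla*.
*emewen* — final consonant /n/ (a nasal) → -e → *emewene*.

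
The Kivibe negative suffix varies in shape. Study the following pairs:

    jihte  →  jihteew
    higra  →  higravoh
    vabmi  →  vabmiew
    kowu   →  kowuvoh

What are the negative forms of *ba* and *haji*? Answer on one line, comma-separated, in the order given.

bavoh, hajiew

The pattern is front/back vowel harmony: -ew when the last vowel of the stem is a front vowel (*jihte*, *vabmi*); -voh when the last vowel of the stem is a back vowel (*higra*, *kowu*).
*ba* — last vowel /a/ (a back vowel) → -voh → *bavoh*.
*haji* — last vowel /i/ (a front vowel) → -ew → *hajiew*.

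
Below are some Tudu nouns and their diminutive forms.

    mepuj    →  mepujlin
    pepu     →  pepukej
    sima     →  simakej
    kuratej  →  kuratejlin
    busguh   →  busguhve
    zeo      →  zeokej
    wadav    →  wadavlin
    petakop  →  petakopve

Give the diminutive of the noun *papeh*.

papehve

The pattern is voicing of the final sound: -ve when the stem ends in a voiceless consonant (*busguh*, *petakop*); -lin when the stem ends in a voiced consonant (*mepuj*, *kuratej*, *wadav*); -kej when the stem ends in a vowel (*pepu*, *sima*, *zeo*).
Since the final sound of *papeh* is /h/ (a voiceless consonant), it takes -ve, giving *papehve*.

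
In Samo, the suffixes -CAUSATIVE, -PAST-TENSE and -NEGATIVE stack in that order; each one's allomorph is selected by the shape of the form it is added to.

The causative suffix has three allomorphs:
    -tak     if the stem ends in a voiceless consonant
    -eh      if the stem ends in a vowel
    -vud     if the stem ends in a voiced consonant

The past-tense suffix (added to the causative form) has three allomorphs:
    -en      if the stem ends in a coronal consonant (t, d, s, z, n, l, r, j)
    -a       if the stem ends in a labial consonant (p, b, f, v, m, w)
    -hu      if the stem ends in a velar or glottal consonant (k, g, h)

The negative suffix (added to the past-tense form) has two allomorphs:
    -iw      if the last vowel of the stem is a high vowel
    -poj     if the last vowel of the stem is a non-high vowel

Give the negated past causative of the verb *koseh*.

*koseh*: final sound = /h/, a voiceless consonant → -tak → *kosehtak*.
The causative form *kosehtak*: final consonant = /k/, velar/glottal → -hu → *kosehtakhu*.
Since the last vowel of the past-tense form *kosehtakhu* is /u/ (a high vowel), it takes -iw, giving *kosehtakhuiw*.

kosehtakhuiw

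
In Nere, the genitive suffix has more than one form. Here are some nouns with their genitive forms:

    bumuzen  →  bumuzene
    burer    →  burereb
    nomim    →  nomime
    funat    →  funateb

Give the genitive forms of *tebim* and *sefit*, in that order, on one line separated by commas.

tebime, sefiteb

The alternation tracks the final consonant of the stem — -e when the stem ends in a nasal (*bumuzen*, *nomim*); -eb when the stem ends in a non-nasal consonant (*burer*, *funat*).
The final consonant of *tebim* is /m/, which is a nasal, so the suffix is -e, giving *tebime*.
Since the final consonant of *sefit* is /t/ (non-nasal), it takes -eb, giving *sefiteb*.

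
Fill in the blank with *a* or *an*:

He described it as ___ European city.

The indefinite article is chosen by the initial *sound* of the following word, not its spelling.
*European* begins with the sound /jʊ/ (eu pronounced /jʊ/) — a consonant sound.
So the article is *a*: He described it as a European city.

a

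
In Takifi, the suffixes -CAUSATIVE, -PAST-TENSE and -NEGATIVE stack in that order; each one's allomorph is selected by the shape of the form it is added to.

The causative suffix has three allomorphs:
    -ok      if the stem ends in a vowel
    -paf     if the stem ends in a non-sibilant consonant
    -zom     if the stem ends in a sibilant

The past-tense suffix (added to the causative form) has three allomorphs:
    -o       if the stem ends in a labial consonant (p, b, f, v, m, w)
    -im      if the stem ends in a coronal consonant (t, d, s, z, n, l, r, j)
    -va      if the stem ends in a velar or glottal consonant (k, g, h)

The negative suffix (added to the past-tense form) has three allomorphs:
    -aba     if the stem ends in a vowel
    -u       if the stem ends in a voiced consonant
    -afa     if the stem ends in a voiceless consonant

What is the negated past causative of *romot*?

romotpafoaba

Since the final sound of *romot* is /t/ (a non-sibilant consonant), it takes -paf, giving *romotpaf*.
The causative form *romotpaf*: final consonant = /f/, labial → -o → *romotpafo*.
The past-tense form *romotpafo*: final sound = /o/, a vowel → -aba → *romotpafoaba*.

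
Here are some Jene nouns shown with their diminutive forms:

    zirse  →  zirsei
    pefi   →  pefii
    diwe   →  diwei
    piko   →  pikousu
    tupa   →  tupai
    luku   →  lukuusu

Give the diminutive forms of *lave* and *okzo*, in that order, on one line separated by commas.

Looking at the last vowel of each stem: -usu when the last vowel of the stem is a rounded vowel (*piko*, *luku*); -i when the last vowel of the stem is an unrounded vowel (*zirse*, *pefi*, *diwe*, *tupa*).
Since the last vowel of *lave* is /e/ (an unrounded vowel), it takes -i, giving *lavei*.
*okzo*: last vowel = /o/, a rounded vowel → -usu → *okzousu*.

lavei, okzousu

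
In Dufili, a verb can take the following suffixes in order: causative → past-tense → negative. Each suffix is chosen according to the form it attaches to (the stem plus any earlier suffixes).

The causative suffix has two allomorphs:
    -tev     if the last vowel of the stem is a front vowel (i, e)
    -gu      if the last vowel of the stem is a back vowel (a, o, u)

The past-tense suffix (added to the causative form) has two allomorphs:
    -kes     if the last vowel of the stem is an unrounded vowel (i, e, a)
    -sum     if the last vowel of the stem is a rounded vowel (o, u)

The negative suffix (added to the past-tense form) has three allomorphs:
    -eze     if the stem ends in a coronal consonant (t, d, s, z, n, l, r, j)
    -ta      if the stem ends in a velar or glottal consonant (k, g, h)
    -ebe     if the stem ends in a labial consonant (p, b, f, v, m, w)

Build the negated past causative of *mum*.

mumgusumebe

*mum* — last vowel /u/ (a back vowel) → -gu → *mumgu*.
The causative form *mumgu* — last vowel /u/ (a rounded vowel) → -sum → *mumgusum*.
The final consonant of the past-tense form *mumgusum* is /m/, which is labial, so the negative suffix is -ebe, giving *mumgusumebe*.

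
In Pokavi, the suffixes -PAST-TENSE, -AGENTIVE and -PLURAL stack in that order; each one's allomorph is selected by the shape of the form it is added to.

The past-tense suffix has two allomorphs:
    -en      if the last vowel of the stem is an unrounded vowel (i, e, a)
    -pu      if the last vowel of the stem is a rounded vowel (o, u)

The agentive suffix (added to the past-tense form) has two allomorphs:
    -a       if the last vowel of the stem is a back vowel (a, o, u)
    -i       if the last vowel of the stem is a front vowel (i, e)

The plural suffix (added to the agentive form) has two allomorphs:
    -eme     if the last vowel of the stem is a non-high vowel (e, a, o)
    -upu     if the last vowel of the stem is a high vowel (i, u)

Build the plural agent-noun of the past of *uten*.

Since the last vowel of *uten* is /e/ (an unrounded vowel), it takes -en, giving *utenen*.
The past-tense form *utenen* — last vowel /e/ (a front vowel) → -i → *uteneni*.
Since the last vowel of the agentive form *uteneni* is /i/ (a high vowel), it takes -upu, giving *uteneniupu*.

uteneniupu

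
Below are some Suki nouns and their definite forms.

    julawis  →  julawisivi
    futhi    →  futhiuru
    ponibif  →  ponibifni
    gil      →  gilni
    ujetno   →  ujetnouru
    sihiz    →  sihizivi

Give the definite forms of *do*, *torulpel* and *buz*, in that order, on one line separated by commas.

The pattern is sibilance of the final sound: -ivi when the stem ends in a sibilant (*julawis*, *sihiz*); -ni when the stem ends in a non-sibilant consonant (*ponibif*, *gil*); -uru when the stem ends in a vowel (*futhi*, *ujetno*).
Since the final sound of *do* is /o/ (a vowel), it takes -uru, giving *douru*.
*torulpel*: final sound = /l/, a non-sibilant consonant → -ni → *torulpelni*.
*buz* — final sound /z/ (a sibilant) → -ivi → *buzivi*.

douru, torulpelni, buzivi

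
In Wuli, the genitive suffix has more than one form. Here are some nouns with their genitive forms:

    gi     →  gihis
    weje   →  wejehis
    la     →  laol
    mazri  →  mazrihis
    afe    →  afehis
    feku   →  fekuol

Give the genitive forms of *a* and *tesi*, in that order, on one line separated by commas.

aol, tesihis

Looking at the last vowel of each stem: -his when the last vowel of the stem is a front vowel (*gi*, *weje*, *mazri*, *afe*); -ol when the last vowel of the stem is a back vowel (*la*, *feku*).
The last vowel of *a* is /a/, which is a back vowel, so the suffix is -ol, giving *aol*.
Since the last vowel of *tesi* is /i/ (a front vowel), it takes -his, giving *tesihis*.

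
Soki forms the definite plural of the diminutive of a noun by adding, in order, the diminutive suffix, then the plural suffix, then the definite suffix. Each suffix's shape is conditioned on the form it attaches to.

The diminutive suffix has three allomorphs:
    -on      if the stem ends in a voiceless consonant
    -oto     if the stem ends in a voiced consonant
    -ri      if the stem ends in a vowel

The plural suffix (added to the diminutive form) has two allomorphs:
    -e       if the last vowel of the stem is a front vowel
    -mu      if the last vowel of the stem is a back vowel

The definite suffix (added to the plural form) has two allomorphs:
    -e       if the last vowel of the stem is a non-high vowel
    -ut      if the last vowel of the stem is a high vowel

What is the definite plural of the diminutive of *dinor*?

dinorotomuut

The final sound of *dinor* is /r/, which is a voiced consonant, so the diminutive suffix is -oto, giving *dinoroto*.
The last vowel of the diminutive form *dinoroto* is /o/, which is a back vowel, so the plural suffix is -mu, giving *dinorotomu*.
The plural form *dinorotomu*: last vowel = /u/, a high vowel → -ut → *dinorotomuut*.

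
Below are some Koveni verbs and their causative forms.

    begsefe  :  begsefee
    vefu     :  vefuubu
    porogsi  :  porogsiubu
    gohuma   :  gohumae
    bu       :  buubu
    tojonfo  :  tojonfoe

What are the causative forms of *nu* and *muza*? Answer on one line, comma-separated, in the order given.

nuubu, muzae

The pattern is height harmony: -ubu when the last vowel of the stem is a high vowel (*vefu*, *porogsi*, *bu*); -e when the last vowel of the stem is a non-high vowel (*begsefe*, *gohuma*, *tojonfo*).
*nu*: last vowel = /u/, a high vowel → -ubu → *nuubu*.
Since the last vowel of *muza* is /a/ (a non-high vowel), it takes -e, giving *muzae*.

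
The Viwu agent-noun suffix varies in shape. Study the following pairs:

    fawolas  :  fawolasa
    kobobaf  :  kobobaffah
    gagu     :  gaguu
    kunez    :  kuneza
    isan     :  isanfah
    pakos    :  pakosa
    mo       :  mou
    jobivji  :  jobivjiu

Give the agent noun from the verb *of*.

offah

Looking at the final sound of each stem: -a when the stem ends in a sibilant (*fawolas*, *kunez*, *pakos*); -fah when the stem ends in a non-sibilant consonant (*kobobaf*, *isan*); -u when the stem ends in a vowel (*gagu*, *mo*, *jobivji*).
*of* — final sound /f/ (a non-sibilant consonant) → -fah → *offah*.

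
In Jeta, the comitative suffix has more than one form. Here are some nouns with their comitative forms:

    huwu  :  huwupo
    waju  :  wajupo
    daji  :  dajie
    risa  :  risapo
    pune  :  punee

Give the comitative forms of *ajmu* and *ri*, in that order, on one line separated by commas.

The alternation tracks the last vowel of the stem — -e when the last vowel of the stem is a front vowel (*daji*, *pune*); -po when the last vowel of the stem is a back vowel (*huwu*, *waju*, *risa*).
The last vowel of *ajmu* is /u/, which is a back vowel, so the suffix is -po, giving *ajmupo*.
*ri*: last vowel = /i/, a front vowel → -e → *rie*.

ajmupo, rie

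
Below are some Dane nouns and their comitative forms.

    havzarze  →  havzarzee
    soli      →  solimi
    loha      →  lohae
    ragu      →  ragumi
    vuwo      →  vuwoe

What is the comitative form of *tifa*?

tifae

The suffix is conditioned by the last vowel: -mi when the last vowel of the stem is a high vowel (*soli*, *ragu*); -e when the last vowel of the stem is a non-high vowel (*havzarze*, *loha*, *vuwo*).
*tifa* — last vowel /a/ (a non-high vowel) → -e → *tifae*.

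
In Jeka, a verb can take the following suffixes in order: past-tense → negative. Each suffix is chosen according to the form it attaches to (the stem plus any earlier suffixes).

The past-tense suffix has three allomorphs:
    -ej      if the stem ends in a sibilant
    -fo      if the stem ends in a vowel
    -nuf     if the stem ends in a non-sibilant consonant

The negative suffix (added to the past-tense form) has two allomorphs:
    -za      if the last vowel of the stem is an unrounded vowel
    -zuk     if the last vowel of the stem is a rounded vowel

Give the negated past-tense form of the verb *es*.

esejza

*es*: final sound = /s/, a sibilant → -ej → *esej*.
The last vowel of the past-tense form *esej* is /e/, which is an unrounded vowel, so the negative suffix is -za, giving *esejza*.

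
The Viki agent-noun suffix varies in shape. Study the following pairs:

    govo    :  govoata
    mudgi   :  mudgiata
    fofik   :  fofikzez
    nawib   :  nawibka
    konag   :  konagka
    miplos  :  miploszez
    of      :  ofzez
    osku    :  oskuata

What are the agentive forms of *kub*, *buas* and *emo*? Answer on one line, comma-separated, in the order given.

kubka, buaszez, emoata

Looking at the final sound of each stem: -zez when the stem ends in a voiceless consonant (*fofik*, *miplos*, *of*); -ka when the stem ends in a voiced consonant (*nawib*, *konag*); -ata when the stem ends in a vowel (*govo*, *mudgi*, *osku*).
*kub*: final sound = /b/, a voiced consonant → -ka → *kubka*.
Since the final sound of *buas* is /s/ (a voiceless consonant), it takes -zez, giving *buaszez*.
Since the final sound of *emo* is /o/ (a vowel), it takes -ata, giving *emoata*.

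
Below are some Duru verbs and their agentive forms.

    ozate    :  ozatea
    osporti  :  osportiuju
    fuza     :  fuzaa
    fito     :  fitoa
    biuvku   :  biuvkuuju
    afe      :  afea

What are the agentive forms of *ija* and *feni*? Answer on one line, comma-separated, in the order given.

ijaa, feniuju

The alternation tracks the last vowel of the stem — -uju when the last vowel of the stem is a high vowel (*osporti*, *biuvku*); -a when the last vowel of the stem is a non-high vowel (*ozate*, *fuza*, *fito*, *afe*).
Since the last vowel of *ija* is /a/ (a non-high vowel), it takes -a, giving *ijaa*.
*feni*: last vowel = /i/, a high vowel → -uju → *feniuju*.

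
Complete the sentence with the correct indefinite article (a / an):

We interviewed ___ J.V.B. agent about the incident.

The indefinite article is chosen by the initial *sound* of the following word, not its spelling.
The initialism *J.V.B.* is read letter by letter; the first letter, J, is pronounced /dʒeɪ/, which begins with a consonant sound.
So the article is *a*: We interviewed a J.V.B. agent about the incident.

a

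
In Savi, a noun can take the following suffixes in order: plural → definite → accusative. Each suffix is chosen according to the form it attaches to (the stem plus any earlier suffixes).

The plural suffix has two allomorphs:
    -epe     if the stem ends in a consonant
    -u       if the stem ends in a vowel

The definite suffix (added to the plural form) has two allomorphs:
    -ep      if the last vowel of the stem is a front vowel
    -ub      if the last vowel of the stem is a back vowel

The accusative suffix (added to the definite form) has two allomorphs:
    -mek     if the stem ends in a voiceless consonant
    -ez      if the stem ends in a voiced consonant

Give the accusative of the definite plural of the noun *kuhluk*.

kuhlukepeepmek

*kuhluk* — final sound /k/ (a consonant) → -epe → *kuhlukepe*.
The last vowel of the plural form *kuhlukepe* is /e/, which is a front vowel, so the definite suffix is -ep, giving *kuhlukepeep*.
The definite form *kuhlukepeep* — final consonant /p/ (voiceless) → -mek → *kuhlukepeepmek*.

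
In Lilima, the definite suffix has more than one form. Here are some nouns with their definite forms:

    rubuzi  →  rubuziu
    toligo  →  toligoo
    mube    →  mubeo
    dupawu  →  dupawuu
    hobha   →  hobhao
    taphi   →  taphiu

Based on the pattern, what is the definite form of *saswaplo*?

saswaploo

The pattern is height harmony: -u when the last vowel of the stem is a high vowel (*rubuzi*, *dupawu*, *taphi*); -o when the last vowel of the stem is a non-high vowel (*toligo*, *mube*, *hobha*).
Since the last vowel of *saswaplo* is /o/ (a non-high vowel), it takes -o, giving *saswaploo*.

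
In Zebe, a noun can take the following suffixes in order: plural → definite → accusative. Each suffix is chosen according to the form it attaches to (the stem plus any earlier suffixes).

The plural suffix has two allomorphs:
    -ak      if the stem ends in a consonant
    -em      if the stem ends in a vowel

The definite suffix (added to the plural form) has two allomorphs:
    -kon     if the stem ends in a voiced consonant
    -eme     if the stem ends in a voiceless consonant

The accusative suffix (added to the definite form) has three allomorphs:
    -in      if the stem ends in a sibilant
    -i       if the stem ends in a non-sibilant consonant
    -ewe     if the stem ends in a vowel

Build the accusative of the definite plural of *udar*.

Since the final sound of *udar* is /r/ (a consonant), it takes -ak, giving *udarak*.
The final consonant of the plural form *udarak* is /k/, which is voiceless, so the definite suffix is -eme, giving *udarakeme*.
The definite form *udarakeme*: final sound = /e/, a vowel → -ewe → *udarakemeewe*.

udarakemeewe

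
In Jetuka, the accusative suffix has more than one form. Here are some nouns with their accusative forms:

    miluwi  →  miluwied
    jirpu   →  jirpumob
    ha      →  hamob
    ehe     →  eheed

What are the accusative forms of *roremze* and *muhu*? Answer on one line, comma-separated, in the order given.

The suffix is conditioned by the last vowel: -ed when the last vowel of the stem is a front vowel (*miluwi*, *ehe*); -mob when the last vowel of the stem is a back vowel (*jirpu*, *ha*).
Since the last vowel of *roremze* is /e/ (a front vowel), it takes -ed, giving *roremzeed*.
Since the last vowel of *muhu* is /u/ (a back vowel), it takes -mob, giving *muhumob*.

roremzeed, muhumob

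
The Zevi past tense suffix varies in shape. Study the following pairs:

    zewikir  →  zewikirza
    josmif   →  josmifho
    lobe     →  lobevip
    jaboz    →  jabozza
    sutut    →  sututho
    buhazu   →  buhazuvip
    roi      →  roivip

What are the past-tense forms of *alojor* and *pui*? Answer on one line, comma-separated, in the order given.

alojorza, puivip

Looking at the final sound of each stem: -ho when the stem ends in a voiceless consonant (*josmif*, *sutut*); -za when the stem ends in a voiced consonant (*zewikir*, *jaboz*); -vip when the stem ends in a vowel (*lobe*, *buhazu*, *roi*).
*alojor*: final sound = /r/, a voiced consonant → -za → *alojorza*.
Since the final sound of *pui* is /i/ (a vowel), it takes -vip, giving *puivip*.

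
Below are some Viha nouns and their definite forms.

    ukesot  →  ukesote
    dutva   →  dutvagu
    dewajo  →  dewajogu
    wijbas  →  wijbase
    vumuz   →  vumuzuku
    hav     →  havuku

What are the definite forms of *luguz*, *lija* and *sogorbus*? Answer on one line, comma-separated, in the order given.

luguzuku, lijagu, sogorbuse

The suffix is conditioned by the final sound: -e when the stem ends in a voiceless consonant (*ukesot*, *wijbas*); -uku when the stem ends in a voiced consonant (*vumuz*, *hav*); -gu when the stem ends in a vowel (*dutva*, *dewajo*).
*luguz* — final sound /z/ (a voiced consonant) → -uku → *luguzuku*.
*lija*: final sound = /a/, a vowel → -gu → *lijagu*.
*sogorbus*: final sound = /s/, a voiceless consonant → -e → *sogorbuse*.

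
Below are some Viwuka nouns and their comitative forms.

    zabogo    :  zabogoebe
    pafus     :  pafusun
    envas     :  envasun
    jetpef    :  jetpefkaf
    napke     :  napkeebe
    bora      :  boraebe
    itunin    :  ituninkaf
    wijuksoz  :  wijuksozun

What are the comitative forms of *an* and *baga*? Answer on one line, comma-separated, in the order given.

ankaf, bagaebe

Looking at the final sound of each stem: -un when the stem ends in a sibilant (*pafus*, *envas*, *wijuksoz*); -kaf when the stem ends in a non-sibilant consonant (*jetpef*, *itunin*); -ebe when the stem ends in a vowel (*zabogo*, *napke*, *bora*).
The final sound of *an* is /n/, which is a non-sibilant consonant, so the suffix is -kaf, giving *ankaf*.
*baga* — final sound /a/ (a vowel) → -ebe → *bagaebe*.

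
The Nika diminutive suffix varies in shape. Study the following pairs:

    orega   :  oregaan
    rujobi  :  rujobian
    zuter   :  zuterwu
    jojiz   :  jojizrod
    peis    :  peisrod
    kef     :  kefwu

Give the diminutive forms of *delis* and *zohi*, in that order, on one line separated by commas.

delisrod, zohian

The alternation tracks the final sound of the stem — -rod when the stem ends in a sibilant (*jojiz*, *peis*); -wu when the stem ends in a non-sibilant consonant (*zuter*, *kef*); -an when the stem ends in a vowel (*orega*, *rujobi*).
The final sound of *delis* is /s/, which is a sibilant, so the suffix is -rod, giving *delisrod*.
*zohi* — final sound /i/ (a vowel) → -an → *zohian*.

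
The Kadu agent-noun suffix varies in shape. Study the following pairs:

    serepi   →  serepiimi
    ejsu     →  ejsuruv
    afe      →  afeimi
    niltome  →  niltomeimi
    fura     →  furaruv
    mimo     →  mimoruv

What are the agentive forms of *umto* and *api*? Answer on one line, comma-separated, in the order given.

The suffix is conditioned by the last vowel: -imi when the last vowel of the stem is a front vowel (*serepi*, *afe*, *niltome*); -ruv when the last vowel of the stem is a back vowel (*ejsu*, *fura*, *mimo*).
*umto*: last vowel = /o/, a back vowel → -ruv → *umtoruv*.
*api* — last vowel /i/ (a front vowel) → -imi → *apiimi*.

umtoruv, apiimi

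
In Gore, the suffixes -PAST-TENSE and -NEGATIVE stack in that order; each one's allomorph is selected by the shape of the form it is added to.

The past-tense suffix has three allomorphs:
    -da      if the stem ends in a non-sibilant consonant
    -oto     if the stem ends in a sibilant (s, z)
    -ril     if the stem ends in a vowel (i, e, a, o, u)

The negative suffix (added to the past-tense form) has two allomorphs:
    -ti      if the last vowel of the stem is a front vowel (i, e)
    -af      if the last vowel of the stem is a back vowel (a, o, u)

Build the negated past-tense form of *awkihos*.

awkihosotoaf

*awkihos*: final sound = /s/, a sibilant → -oto → *awkihosoto*.
The past-tense form *awkihosoto*: last vowel = /o/, a back vowel → -af → *awkihosotoaf*.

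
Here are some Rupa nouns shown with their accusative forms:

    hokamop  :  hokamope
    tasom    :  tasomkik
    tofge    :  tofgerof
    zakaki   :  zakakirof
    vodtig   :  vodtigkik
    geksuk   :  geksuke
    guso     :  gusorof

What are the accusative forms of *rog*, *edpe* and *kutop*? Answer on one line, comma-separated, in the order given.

The suffix is conditioned by the final sound: -e when the stem ends in a voiceless consonant (*hokamop*, *geksuk*); -kik when the stem ends in a voiced consonant (*tasom*, *vodtig*); -rof when the stem ends in a vowel (*tofge*, *zakaki*, *guso*).
*rog* — final sound /g/ (a voiced consonant) → -kik → *rogkik*.
*edpe*: final sound = /e/, a vowel → -rof → *edperof*.
Since the final sound of *kutop* is /p/ (a voiceless consonant), it takes -e, giving *kutope*.

rogkik, edperof, kutope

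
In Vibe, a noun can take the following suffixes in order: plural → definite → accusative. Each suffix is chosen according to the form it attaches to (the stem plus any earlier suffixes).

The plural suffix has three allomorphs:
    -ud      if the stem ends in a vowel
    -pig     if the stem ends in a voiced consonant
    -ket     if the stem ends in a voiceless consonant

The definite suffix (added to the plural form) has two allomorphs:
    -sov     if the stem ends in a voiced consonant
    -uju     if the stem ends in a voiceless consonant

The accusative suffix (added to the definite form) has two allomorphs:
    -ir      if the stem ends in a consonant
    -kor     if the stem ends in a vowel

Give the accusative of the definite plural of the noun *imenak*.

imenakketujukor

*imenak*: final sound = /k/, a voiceless consonant → -ket → *imenakket*.
The plural form *imenakket*: final consonant = /t/, voiceless → -uju → *imenakketuju*.
The final sound of the definite form *imenakketuju* is /u/, which is a vowel, so the accusative suffix is -kor, giving *imenakketujukor*.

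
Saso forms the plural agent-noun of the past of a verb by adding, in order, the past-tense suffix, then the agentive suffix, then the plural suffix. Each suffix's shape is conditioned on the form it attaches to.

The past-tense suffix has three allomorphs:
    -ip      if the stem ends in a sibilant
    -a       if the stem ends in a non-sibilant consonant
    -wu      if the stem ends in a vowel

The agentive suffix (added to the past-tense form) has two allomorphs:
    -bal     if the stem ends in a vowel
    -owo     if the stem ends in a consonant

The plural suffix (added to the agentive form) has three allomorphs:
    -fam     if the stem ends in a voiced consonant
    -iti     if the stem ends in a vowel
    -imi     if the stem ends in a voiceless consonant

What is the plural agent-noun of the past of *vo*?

*vo* — final sound /o/ (a vowel) → -wu → *vowu*.
The past-tense form *vowu*: final sound = /u/, a vowel → -bal → *vowubal*.
The agentive form *vowubal*: final sound = /l/, a voiced consonant → -fam → *vowubalfam*.

vowubalfam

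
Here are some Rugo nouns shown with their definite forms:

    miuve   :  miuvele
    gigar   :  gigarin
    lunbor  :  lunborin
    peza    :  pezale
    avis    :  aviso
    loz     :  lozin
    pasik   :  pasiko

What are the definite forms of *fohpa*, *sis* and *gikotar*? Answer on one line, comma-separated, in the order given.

fohpale, siso, gikotarin

The suffix is conditioned by the final sound: -o when the stem ends in a voiceless consonant (*avis*, *pasik*); -in when the stem ends in a voiced consonant (*gigar*, *lunbor*, *loz*); -le when the stem ends in a vowel (*miuve*, *peza*).
*fohpa* — final sound /a/ (a vowel) → -le → *fohpale*.
*sis*: final sound = /s/, a voiceless consonant → -o → *siso*.
*gikotar*: final sound = /r/, a voiced consonant → -in → *gikotarin*.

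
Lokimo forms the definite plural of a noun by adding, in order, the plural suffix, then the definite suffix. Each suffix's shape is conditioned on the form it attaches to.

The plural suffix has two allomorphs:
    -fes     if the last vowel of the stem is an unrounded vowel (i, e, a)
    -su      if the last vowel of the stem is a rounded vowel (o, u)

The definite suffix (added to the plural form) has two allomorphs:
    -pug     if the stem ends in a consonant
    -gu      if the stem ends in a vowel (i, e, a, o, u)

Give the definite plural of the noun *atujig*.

The last vowel of *atujig* is /i/, which is an unrounded vowel, so the plural suffix is -fes, giving *atujigfes*.
The plural form *atujigfes*: final sound = /s/, a consonant → -pug → *atujigfespug*.

atujigfespug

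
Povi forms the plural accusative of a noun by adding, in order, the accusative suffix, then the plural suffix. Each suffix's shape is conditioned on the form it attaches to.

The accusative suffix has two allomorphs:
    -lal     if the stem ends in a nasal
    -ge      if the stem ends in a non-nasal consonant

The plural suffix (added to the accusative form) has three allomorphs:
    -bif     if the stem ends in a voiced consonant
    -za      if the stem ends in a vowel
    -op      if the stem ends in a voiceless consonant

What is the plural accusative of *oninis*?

The final consonant of *oninis* is /s/, which is non-nasal, so the accusative suffix is -ge, giving *oninisge*.
The accusative form *oninisge* — final sound /e/ (a vowel) → -za → *oninisgeza*.

oninisgeza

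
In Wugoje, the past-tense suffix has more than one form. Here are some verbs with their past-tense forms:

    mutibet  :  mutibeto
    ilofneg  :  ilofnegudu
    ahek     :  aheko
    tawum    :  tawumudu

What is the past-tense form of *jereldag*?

The alternation tracks the final consonant of the stem — -o when the stem ends in a voiceless consonant (*mutibet*, *ahek*); -udu when the stem ends in a voiced consonant (*ilofneg*, *tawum*).
Since the final consonant of *jereldag* is /g/ (voiced), it takes -udu, giving *jereldagudu*.

jereldagudu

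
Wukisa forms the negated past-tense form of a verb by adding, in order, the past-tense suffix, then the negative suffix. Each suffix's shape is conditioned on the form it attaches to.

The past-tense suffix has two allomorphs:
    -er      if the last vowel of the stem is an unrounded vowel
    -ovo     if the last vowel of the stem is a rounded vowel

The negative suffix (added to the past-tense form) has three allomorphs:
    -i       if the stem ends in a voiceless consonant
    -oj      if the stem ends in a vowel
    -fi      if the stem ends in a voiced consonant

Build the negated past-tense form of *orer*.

*orer*: last vowel = /e/, an unrounded vowel → -er → *orerer*.
The final sound of the past-tense form *orerer* is /r/, which is a voiced consonant, so the negative suffix is -fi, giving *orererfi*.

orererfi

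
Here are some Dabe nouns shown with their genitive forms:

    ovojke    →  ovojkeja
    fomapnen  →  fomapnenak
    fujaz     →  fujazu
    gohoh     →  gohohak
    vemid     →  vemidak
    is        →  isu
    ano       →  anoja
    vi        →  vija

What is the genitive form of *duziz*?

Looking at the final sound of each stem: -u when the stem ends in a sibilant (*fujaz*, *is*); -ak when the stem ends in a non-sibilant consonant (*fomapnen*, *gohoh*, *vemid*); -ja when the stem ends in a vowel (*ovojke*, *ano*, *vi*).
*duziz* — final sound /z/ (a sibilant) → -u → *duzizu*.

duzizu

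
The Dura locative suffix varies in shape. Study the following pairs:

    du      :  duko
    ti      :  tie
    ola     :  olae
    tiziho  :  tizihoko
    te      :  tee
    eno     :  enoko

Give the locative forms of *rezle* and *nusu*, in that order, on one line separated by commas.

rezlee, nusuko

The suffix is conditioned by the last vowel: -ko when the last vowel of the stem is a rounded vowel (*du*, *tiziho*, *eno*); -e when the last vowel of the stem is an unrounded vowel (*ti*, *ola*, *te*).
Since the last vowel of *rezle* is /e/ (an unrounded vowel), it takes -e, giving *rezlee*.
*nusu* — last vowel /u/ (a rounded vowel) → -ko → *nusuko*.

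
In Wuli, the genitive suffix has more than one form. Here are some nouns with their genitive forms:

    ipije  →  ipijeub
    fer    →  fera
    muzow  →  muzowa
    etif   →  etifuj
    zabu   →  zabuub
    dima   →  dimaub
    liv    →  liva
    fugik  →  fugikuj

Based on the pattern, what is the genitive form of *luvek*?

Looking at the final sound of each stem: -uj when the stem ends in a voiceless consonant (*etif*, *fugik*); -a when the stem ends in a voiced consonant (*fer*, *muzow*, *liv*); -ub when the stem ends in a vowel (*ipije*, *zabu*, *dima*).
Since the final sound of *luvek* is /k/ (a voiceless consonant), it takes -uj, giving *luvekuj*.

luvekuj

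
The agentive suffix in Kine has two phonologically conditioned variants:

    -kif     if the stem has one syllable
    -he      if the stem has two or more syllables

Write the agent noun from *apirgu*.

*apirgu* has 3 syllables, so the suffix is -he, giving *apirguhe*.

apirguhe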